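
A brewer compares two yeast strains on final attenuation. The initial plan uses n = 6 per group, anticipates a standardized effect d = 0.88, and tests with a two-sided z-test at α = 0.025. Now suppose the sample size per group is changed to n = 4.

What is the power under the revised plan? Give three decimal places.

Power ≈ 0.160

With n = 4 per group: δ = d·√(n/2) = 0.88 × √(4/2) = 1.2445. Critical value z_{0.0125} = 2.241.
Revised power = Φ(δ − 2.241) + Φ(−δ − 2.241) = Φ(-0.997) + Φ(-3.486) = 0.1594 + 0.0002 = 0.1597.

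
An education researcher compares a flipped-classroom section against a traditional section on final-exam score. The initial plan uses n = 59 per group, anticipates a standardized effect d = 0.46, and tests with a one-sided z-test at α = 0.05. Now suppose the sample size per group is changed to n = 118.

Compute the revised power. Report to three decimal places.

With n = 118 per group: δ = d·√(n/2) = 0.46 × √(118/2) = 3.5333. Critical value z_{0.05} = 1.645.
Revised power = Φ(δ − 1.645) = Φ(1.888) = 0.9705.

Power ≈ 0.971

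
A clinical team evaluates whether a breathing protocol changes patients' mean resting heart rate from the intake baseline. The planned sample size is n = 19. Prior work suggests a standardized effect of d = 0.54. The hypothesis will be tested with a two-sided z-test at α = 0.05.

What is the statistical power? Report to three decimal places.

Noncentrality parameter: δ = d·√n = 0.54 × √19 = 2.3538
Two-sided α = 0.05 → critical value z_{0.025} = 1.960.
Power = Φ(δ − 1.960) + Φ(−δ − 1.960) = Φ(0.394) + Φ(-4.314) = 0.6532 + 0.0000 = 0.6532.

Power ≈ 0.653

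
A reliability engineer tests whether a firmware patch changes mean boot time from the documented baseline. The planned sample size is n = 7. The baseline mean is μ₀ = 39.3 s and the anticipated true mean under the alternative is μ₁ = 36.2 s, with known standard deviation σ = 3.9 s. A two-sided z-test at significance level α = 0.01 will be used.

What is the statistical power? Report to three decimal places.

Standardized effect: d = |μ₁ − μ₀| / σ = |36.2 − 39.3| / 3.9 = 0.7949
Noncentrality parameter: δ = d·√n = 0.7949 × √7 = 2.1030
Critical value for a two-sided test at α = 0.01: z_{α/2} = 2.576.
Power = Φ(δ − 2.576) + Φ(−δ − 2.576) = Φ(-0.473) + Φ(-4.679) = 0.3182 + 0.0000 = 0.3182.

Power ≈ 0.318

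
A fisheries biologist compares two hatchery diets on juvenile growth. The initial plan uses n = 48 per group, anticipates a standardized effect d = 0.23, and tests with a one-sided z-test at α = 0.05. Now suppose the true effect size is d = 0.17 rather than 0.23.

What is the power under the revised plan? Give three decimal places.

Power ≈ 0.208

With d = 0.17: δ = d·√(n/2) = 0.17 × √(48/2) = 0.8328. Critical value z_{0.05} = 1.645.
Revised power = P(Z > 1.645 − δ) = Φ(-0.812) = 0.2084.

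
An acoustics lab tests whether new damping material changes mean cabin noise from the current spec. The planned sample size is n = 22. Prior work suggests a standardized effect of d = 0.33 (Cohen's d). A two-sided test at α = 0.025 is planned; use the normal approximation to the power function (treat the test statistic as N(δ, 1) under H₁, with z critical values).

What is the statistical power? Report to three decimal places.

Power ≈ 0.244

Noncentrality parameter: δ = d·√n = 0.33 × √22 = 1.5478
Two-sided α = 0.025 → critical value z_{0.0125} = 2.241.
Power = Φ(δ − 2.241) + Φ(−δ − 2.241) = Φ(-0.694) + Φ(-3.789) = 0.2440 + 0.0001 = 0.2441.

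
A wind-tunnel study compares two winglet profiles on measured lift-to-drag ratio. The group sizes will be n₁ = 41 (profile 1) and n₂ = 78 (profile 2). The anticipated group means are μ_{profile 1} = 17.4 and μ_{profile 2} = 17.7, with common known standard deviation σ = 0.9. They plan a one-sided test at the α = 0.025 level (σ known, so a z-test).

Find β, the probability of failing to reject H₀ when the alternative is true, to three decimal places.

β ≈ 0.592

Standardized effect: d = |μ_{profile 1} − μ_{profile 2}| / σ = |17.4 − 17.7| / 0.9 = 0.3333
Noncentrality parameter: δ = d / √(1/n₁ + 1/n₂) = 0.3333 / √(1/41 + 1/78) = 1.7280
One-sided α = 0.025 → critical value z_{0.025} = 1.960.
Power = P(Z > 1.960 − δ) = Φ(-0.232) = 0.4083.
Type II error: β = 1 − power = 1 − 0.4083 = 0.5917.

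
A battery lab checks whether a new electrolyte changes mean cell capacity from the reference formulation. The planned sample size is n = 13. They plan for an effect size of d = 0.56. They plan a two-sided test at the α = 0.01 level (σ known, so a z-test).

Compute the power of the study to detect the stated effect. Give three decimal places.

Power ≈ 0.289

Noncentrality parameter: δ = d·√n = 0.56 × √13 = 2.0191
Critical value for a two-sided test at α = 0.01: z_{α/2} = 2.576.
Power = Φ(δ − 2.576) + Φ(−δ − 2.576) = Φ(-0.557) + Φ(-4.595) = 0.2889 + 0.0000 = 0.2889.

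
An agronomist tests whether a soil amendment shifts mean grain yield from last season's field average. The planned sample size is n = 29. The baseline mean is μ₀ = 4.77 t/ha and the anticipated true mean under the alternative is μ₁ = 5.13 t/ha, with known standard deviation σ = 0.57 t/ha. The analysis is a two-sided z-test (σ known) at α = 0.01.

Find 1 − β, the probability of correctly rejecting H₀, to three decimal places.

Standardized effect: d = |μ₁ − μ₀| / σ = |5.13 − 4.77| / 0.57 = 0.6316
Noncentrality parameter: δ = d·√n = 0.6316 × √29 = 3.4012
Two-sided α = 0.01 → critical value z_{0.005} = 2.576.
Power = Φ(δ − 2.576) + Φ(−δ − 2.576) = Φ(0.825) + Φ(-5.977) = 0.7954 + 0.0000 = 0.7954.

Power ≈ 0.795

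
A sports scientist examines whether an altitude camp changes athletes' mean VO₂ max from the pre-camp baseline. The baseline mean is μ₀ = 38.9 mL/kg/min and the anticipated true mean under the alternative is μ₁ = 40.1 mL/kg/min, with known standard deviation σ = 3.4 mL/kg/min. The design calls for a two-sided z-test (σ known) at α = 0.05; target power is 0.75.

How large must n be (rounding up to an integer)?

n = 56

Standardized effect: d = |μ₁ − μ₀| / σ = |40.1 − 38.9| / 3.4 = 0.3529
Set Φ(δ − 1.960) = 0.75; then δ − 1.960 = Φ⁻¹(0.75) = 0.674, giving δ = 2.634.
(Ignoring the negligible lower-tail rejection probability gives the usual closed-form inversion.)
δ = d·√n ⇒ n = (δ/d)² = (2.634 / 0.3529)² = 55.72.
Round up to the next whole unit.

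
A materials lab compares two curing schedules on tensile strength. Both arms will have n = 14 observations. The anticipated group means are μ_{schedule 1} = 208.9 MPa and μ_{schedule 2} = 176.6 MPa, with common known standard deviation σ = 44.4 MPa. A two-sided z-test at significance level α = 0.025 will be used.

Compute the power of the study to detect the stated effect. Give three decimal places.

Standardized effect: d = |μ_{schedule 1} − μ_{schedule 2}| / σ = |208.9 − 176.6| / 44.4 = 0.7275
Noncentrality parameter: δ = d·√(n/2) = 0.7275 × √(14/2) = 1.9247
Critical value for a two-sided test at α = 0.025: z_{α/2} = 2.241.
Power = Φ(δ − 2.241) + Φ(−δ − 2.241) = Φ(-0.317) + Φ(-4.166) = 0.3757 + 0.0000 = 0.3758.

Power ≈ 0.376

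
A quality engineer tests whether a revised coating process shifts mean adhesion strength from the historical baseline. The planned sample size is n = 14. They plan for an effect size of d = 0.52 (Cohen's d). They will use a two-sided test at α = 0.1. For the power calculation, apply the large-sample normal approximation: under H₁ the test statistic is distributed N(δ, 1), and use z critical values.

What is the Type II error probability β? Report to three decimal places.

Noncentrality parameter: δ = d·√n = 0.52 × √14 = 1.9457
Critical value for a two-sided test at α = 0.1: z_{α/2} = 1.645.
Power = Φ(δ − 1.645) + Φ(−δ − 1.645) = Φ(0.301) + Φ(-3.591) = 0.6182 + 0.0002 = 0.6184.
Type II error: β = 1 − power = 1 − 0.6184 = 0.3816.

β ≈ 0.382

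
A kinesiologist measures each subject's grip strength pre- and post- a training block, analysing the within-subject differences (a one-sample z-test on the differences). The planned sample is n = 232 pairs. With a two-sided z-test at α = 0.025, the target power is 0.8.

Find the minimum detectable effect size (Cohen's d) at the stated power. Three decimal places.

d ≈ 0.202

Need Φ(δ − 2.241) = 0.8, so δ = 2.241 + 0.842 = 3.083.
(Lower-tail contribution to power is negligible for δ > 0.)
δ = d·√n ⇒ d = δ/√n = 3.083/√232 = 0.2024.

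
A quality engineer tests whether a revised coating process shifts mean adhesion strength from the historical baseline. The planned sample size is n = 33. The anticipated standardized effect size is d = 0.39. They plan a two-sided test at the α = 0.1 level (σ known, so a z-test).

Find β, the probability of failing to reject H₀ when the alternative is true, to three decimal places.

β ≈ 0.276

Noncentrality parameter: δ = d·√n = 0.39 × √33 = 2.2404
Two-sided α = 0.1 → critical value z_{0.05} = 1.645.
Power = Φ(δ − 1.645) + Φ(−δ − 1.645) = Φ(0.596) + Φ(-3.885) = 0.7243 + 0.0001 = 0.7243.
Type II error: β = 1 − power = 1 − 0.7243 = 0.2757.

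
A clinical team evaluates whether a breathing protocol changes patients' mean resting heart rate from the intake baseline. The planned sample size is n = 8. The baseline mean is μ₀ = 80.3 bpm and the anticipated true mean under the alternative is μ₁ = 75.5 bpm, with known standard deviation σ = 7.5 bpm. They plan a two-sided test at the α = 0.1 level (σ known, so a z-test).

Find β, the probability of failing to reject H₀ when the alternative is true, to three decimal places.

β ≈ 0.434

Standardized effect: d = |μ₁ − μ₀| / σ = |75.5 − 80.3| / 7.5 = 0.6400
Noncentrality parameter: δ = d·√n = 0.6400 × √8 = 1.8102
Two-sided α = 0.1 → critical value z_{0.05} = 1.645.
Power = Φ(δ − 1.645) + Φ(−δ − 1.645) = Φ(0.165) + Φ(-3.455) = 0.5657 + 0.0003 = 0.5659.
Type II error: β = 1 − power = 1 − 0.5659 = 0.4341.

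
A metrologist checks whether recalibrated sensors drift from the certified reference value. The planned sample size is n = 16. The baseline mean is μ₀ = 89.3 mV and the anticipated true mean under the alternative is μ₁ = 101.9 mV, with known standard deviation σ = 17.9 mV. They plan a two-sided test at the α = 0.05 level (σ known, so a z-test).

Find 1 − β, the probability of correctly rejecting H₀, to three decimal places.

Standardized effect: d = |μ₁ − μ₀| / σ = |101.9 − 89.3| / 17.9 = 0.7039
Noncentrality parameter: δ = d·√n = 0.7039 × √16 = 2.8156
Critical value for a two-sided test at α = 0.05: z_{α/2} = 1.960.
Power = Φ(δ − 1.960) + Φ(−δ − 1.960) = Φ(0.856) + Φ(-4.776) = 0.8039 + 0.0000 = 0.8039.

Power ≈ 0.804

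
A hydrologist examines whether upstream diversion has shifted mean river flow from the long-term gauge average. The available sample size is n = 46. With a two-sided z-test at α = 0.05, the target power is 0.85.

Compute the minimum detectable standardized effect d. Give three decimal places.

d ≈ 0.442

Required noncentrality: δ = z_{0.025} + z_{0.15} = 1.960 + 1.036 = 2.996.
(Lower-tail contribution to power is negligible for δ > 0.)
δ = d·√n ⇒ d = δ/√n = 2.996/√46 = 0.4418.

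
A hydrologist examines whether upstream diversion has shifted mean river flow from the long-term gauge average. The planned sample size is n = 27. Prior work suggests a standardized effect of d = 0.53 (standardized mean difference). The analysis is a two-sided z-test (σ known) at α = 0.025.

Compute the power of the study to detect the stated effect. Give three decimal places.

Power ≈ 0.696

Noncentrality parameter: λ = d·√n = 0.53 × √27 = 2.7540
Critical value for a two-sided test at α = 0.025: z_{α/2} = 2.241.
Power = Φ(λ − 2.241) + Φ(−λ − 2.241) = Φ(0.513) + Φ(-4.995) = 0.6959 + 0.0000 = 0.6959.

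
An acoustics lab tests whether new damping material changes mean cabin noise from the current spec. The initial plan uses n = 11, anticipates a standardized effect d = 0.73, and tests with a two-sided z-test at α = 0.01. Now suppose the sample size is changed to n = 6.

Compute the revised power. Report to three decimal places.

Power ≈ 0.215

With n = 6: δ = d·√n = 0.73 × √6 = 1.7881. Critical value z_{0.005} = 2.576.
Revised power = Φ(δ − 2.576) + Φ(−δ − 2.576) = Φ(-0.788) + Φ(-4.364) = 0.2154 + 0.0000 = 0.2154.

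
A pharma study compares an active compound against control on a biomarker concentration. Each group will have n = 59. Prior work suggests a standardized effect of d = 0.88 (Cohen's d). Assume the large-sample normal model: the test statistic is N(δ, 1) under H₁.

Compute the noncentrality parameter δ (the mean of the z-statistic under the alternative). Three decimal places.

δ = d·√(n/2) = 0.88 × √(59/2) = 4.7796

δ ≈ 4.780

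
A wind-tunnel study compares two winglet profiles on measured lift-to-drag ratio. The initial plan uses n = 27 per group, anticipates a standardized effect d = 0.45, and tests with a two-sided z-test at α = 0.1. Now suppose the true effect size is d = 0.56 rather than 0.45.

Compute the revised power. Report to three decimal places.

Power ≈ 0.660

With d = 0.56: δ = d·√(n/2) = 0.56 × √(27/2) = 2.0576. Critical value z_{0.05} = 1.645.
Revised power = Φ(δ − 1.645) + Φ(−δ − 1.645) = Φ(0.413) + Φ(-3.702) = 0.6601 + 0.0001 = 0.6602.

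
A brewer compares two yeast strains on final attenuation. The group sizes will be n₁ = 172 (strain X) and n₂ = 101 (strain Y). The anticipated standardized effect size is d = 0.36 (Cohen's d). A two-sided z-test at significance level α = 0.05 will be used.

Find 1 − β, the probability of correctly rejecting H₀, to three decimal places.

Noncentrality parameter: δ = d / √(1/n₁ + 1/n₂) = 0.36 / √(1/172 + 1/101) = 2.8717
Two-sided α = 0.05 → critical value z_{0.025} = 1.960.
Power = Φ(δ − 1.960) + Φ(−δ − 1.960) = Φ(0.912) + Φ(-4.832) = 0.8191 + 0.0000 = 0.8191.

Power ≈ 0.819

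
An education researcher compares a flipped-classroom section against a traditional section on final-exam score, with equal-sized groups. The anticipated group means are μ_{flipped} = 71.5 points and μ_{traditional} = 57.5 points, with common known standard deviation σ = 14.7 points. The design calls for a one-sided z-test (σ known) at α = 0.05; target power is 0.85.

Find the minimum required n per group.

n = 16 per group

Standardized effect: d = |μ_{flipped} − μ_{traditional}| / σ = |71.5 − 57.5| / 14.7 = 0.9524
For power 0.85 need Φ(δ − z_{0.05}) = 0.85, so δ = z_{0.05} + z_{0.15} = 1.645 + 1.036 = 2.681.
δ = d·√(n/2) ⇒ n = 2(δ/d)² = 2 × (2.681 / 0.9524)² = 15.85.
Round up to the next whole unit.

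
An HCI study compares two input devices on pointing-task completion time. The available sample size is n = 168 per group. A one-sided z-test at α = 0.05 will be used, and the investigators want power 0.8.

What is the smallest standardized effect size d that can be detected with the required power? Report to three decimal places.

d ≈ 0.271

Required noncentrality: δ = z_{0.05} + z_{0.20} = 1.645 + 0.842 = 2.486.
δ = d·√(n/2) ⇒ d = δ/√(n/2) = 2.486/√(168/2) = 0.2713.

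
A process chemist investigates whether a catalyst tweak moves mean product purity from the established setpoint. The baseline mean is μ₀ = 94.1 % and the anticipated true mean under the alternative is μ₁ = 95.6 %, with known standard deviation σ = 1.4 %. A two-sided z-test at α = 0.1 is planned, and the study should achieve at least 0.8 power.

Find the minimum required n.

Standardized effect: d = |μ₁ − μ₀| / σ = |95.6 − 94.1| / 1.4 = 1.0714
For power 0.8 need Φ(δ − z_{0.05}) = 0.8, so δ = z_{0.05} + z_{0.20} = 1.645 + 0.842 = 2.486.
(For δ > 0 the lower-tail rejection region contributes negligibly to power, so the one-term inversion is standard.)
δ = d·√n ⇒ n = (δ/d)² = (2.486 / 1.0714)² = 5.39.
Rounding up, n = 6.

n = 6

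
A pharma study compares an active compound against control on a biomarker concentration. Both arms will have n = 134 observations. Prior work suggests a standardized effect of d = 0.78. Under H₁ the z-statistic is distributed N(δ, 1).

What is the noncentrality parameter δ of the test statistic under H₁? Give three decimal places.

δ ≈ 6.385

δ = d·√(n/2) = 0.78 × √(134/2) = 6.3846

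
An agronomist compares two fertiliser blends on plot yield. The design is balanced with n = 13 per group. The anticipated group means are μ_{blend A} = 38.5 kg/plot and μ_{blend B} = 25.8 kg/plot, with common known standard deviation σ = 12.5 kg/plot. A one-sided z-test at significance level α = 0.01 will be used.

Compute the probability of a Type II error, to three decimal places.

Standardized effect: d = |μ_{blend A} − μ_{blend B}| / σ = |38.5 − 25.8| / 12.5 = 1.0160
Noncentrality parameter: δ = d·√(n/2) = 1.0160 × √(13/2) = 2.5903
Critical value for a one-sided test at α = 0.01: z_α = 2.326.
Power = Φ(δ − 2.326) = Φ(0.264) = 0.6041.
Type II error: β = 1 − power = 1 − 0.6041 = 0.3959.

β ≈ 0.396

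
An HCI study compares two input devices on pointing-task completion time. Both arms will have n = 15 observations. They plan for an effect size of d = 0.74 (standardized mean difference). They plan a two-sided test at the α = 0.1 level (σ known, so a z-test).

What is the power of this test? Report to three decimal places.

Power ≈ 0.649

Noncentrality parameter: δ = d·√(n/2) = 0.74 × √(15/2) = 2.0266
Critical value for a two-sided test at α = 0.1: z_{α/2} = 1.645.
Power = Φ(δ − 1.645) + Φ(−δ − 1.645) = Φ(0.382) + Φ(-3.671) = 0.6487 + 0.0001 = 0.6488.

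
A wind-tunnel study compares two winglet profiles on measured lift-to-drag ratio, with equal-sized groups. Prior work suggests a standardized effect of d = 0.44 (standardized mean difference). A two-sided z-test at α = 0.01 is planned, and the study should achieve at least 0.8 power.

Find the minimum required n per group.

For power 0.8 need Φ(δ − z_{0.005}) = 0.8, so δ = z_{0.005} + z_{0.20} = 2.576 + 0.842 = 3.417.
(The Φ(−δ − z_{α/2}) term is vanishingly small for δ > 0 and is dropped in the standard sample-size formula.)
δ = d·√(n/2) ⇒ n = 2(δ/d)² = 2 × (3.417 / 0.44)² = 120.65.
Round up to the next whole unit.

n = 121 per group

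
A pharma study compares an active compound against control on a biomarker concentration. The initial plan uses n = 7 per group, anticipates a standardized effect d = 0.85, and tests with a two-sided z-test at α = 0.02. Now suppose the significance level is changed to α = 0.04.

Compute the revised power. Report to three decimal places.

Power ≈ 0.322

δ = d·√(n/2) = 0.85 × √(7/2) = 1.5902 (unchanged). New critical value: z_{0.02} = 2.054.
Revised power = Φ(δ − 2.054) + Φ(−δ − 2.054) = Φ(-0.464) + Φ(-3.644) = 0.3215 + 0.0001 = 0.3216.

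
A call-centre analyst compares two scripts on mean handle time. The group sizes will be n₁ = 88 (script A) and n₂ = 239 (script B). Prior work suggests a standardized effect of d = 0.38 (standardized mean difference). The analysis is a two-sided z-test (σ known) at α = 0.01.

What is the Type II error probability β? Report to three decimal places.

Noncentrality parameter: δ = d / √(1/n₁ + 1/n₂) = 0.38 / √(1/88 + 1/239) = 3.0475
Two-sided α = 0.01 → critical value z_{0.005} = 2.576.
Power = Φ(δ − 2.576) + Φ(−δ − 2.576) = Φ(0.472) + Φ(-5.623) = 0.6814 + 0.0000 = 0.6814.
Type II error: β = 1 − power = 1 − 0.6814 = 0.3186.

β ≈ 0.319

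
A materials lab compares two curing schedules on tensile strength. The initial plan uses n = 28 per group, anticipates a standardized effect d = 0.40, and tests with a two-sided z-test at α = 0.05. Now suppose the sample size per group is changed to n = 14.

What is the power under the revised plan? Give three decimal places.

Power ≈ 0.185

With n = 14 per group: δ = d·√(n/2) = 0.40 × √(14/2) = 1.0583. Critical value z_{0.025} = 1.960.
Revised power = Φ(δ − 1.960) + Φ(−δ − 1.960) = Φ(-0.902) + Φ(-3.018) = 0.1836 + 0.0013 = 0.1849.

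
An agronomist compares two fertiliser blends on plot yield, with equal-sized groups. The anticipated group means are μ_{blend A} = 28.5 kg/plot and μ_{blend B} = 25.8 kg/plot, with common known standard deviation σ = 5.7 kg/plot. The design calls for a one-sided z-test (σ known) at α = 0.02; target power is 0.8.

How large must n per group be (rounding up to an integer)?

Standardized effect: d = |μ_{blend A} − μ_{blend B}| / σ = |28.5 − 25.8| / 5.7 = 0.4737
Set Φ(δ − 2.054) = 0.8; then δ − 2.054 = Φ⁻¹(0.8) = 0.842, giving δ = 2.895.
δ = d·√(n/2) ⇒ n = 2(δ/d)² = 2 × (2.895 / 0.4737)² = 74.72.
Round up to the next whole unit.

n = 75 per group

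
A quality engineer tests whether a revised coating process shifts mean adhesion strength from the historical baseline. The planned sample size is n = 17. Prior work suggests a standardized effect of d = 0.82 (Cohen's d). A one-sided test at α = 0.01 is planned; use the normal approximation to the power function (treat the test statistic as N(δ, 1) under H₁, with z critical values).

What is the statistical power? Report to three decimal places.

Noncentrality parameter: δ = d·√n = 0.82 × √17 = 3.3809
Critical value for a one-sided test at α = 0.01: z_α = 2.326.
Power = P(Z > 2.326 − δ) = Φ(1.055) = 0.8542.

Power ≈ 0.854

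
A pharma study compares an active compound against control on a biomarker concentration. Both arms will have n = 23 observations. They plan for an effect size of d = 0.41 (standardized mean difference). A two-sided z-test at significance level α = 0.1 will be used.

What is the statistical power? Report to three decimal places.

Power ≈ 0.401

Noncentrality parameter: δ = d·√(n/2) = 0.41 × √(23/2) = 1.3904
Two-sided α = 0.1 → critical value z_{0.05} = 1.645.
Power = Φ(δ − 1.645) + Φ(−δ − 1.645) = Φ(-0.254) + Φ(-3.035) = 0.3996 + 0.0012 = 0.4008.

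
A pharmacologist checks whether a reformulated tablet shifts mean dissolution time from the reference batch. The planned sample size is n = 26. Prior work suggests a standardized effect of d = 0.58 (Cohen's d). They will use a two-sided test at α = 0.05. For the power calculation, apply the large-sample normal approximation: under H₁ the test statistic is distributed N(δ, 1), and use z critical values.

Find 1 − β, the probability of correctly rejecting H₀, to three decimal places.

Noncentrality parameter: δ = d·√n = 0.58 × √26 = 2.9574
Critical value for a two-sided test at α = 0.05: z_{α/2} = 1.960.
Power = Φ(δ − 1.960) + Φ(−δ − 1.960) = Φ(0.997) + Φ(-4.917) = 0.8407 + 0.0000 = 0.8407.

Power ≈ 0.841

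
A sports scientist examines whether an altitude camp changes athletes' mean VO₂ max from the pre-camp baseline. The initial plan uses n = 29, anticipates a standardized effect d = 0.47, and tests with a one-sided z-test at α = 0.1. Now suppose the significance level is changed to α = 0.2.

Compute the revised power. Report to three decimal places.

Power ≈ 0.954

δ = d·√n = 0.47 × √29 = 2.5310 (unchanged). New critical value: z_{0.2} = 0.842.
Revised power = Φ(δ − 0.842) = Φ(1.689) = 0.9544.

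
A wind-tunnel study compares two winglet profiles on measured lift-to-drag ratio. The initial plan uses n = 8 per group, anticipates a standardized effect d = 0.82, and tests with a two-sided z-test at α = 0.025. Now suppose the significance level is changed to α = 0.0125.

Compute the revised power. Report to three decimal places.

δ = d·√(n/2) = 0.82 × √(8/2) = 1.6400 (unchanged). New critical value: z_{0.0063} = 2.498.
Revised power = Φ(δ − 2.498) + Φ(−δ − 2.498) = Φ(-0.858) + Φ(-4.138) = 0.1955 + 0.0000 = 0.1955.

Power ≈ 0.196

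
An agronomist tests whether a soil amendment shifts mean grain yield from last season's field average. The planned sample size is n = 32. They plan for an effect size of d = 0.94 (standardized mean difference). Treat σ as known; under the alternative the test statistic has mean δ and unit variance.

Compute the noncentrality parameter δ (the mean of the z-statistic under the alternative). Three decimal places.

δ ≈ 5.317

δ = d·√n = 0.94 × √32 = 5.3174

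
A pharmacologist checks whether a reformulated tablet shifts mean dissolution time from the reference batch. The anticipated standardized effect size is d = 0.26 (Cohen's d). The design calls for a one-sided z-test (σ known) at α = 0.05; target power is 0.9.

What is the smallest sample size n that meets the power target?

n = 127

For power 0.9 need Φ(δ − z_{0.05}) = 0.9, so δ = z_{0.05} + z_{0.10} = 1.645 + 1.282 = 2.926.
δ = d·√n ⇒ n = (δ/d)² = (2.926 / 0.26)² = 126.68.
Round up to the next whole unit.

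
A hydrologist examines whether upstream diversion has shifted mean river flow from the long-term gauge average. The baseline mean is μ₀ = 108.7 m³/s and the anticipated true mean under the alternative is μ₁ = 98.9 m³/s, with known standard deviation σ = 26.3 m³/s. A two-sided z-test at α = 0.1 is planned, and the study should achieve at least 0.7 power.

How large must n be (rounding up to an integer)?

Standardized effect: d = |μ₁ − μ₀| / σ = |98.9 − 108.7| / 26.3 = 0.3726
For power 0.7 need Φ(δ − z_{0.05}) = 0.7, so δ = z_{0.05} + z_{0.30} = 1.645 + 0.524 = 2.169.
(The Φ(−δ − z_{α/2}) term is vanishingly small for δ > 0 and is dropped in the standard sample-size formula.)
δ = d·√n ⇒ n = (δ/d)² = (2.169 / 0.3726)² = 33.89.
Rounding up, n = 34.

n = 34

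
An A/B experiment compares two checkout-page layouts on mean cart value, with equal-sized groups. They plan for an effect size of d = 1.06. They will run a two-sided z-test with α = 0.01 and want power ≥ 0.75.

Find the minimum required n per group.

n = 19 per group

Set Φ(δ − 2.576) = 0.75; then δ − 2.576 = Φ⁻¹(0.75) = 0.674, giving δ = 3.250.
(The Φ(−δ − z_{α/2}) term is vanishingly small for δ > 0 and is dropped in the standard sample-size formula.)
δ = d·√(n/2) ⇒ n = 2(δ/d)² = 2 × (3.250 / 1.06)² = 18.80.
Round up to the next whole unit.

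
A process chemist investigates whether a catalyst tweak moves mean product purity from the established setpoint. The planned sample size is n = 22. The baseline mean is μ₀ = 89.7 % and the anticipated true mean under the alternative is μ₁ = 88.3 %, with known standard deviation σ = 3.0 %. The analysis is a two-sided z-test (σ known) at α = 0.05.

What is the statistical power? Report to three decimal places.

Power ≈ 0.591

Standardized effect: d = |μ₁ − μ₀| / σ = |88.3 − 89.7| / 3.0 = 0.4667
Noncentrality parameter: δ = d·√n = 0.4667 × √22 = 2.1889
Two-sided α = 0.05 → critical value z_{0.025} = 1.960.
Power = Φ(δ − 1.960) + Φ(−δ − 1.960) = Φ(0.229) + Φ(-4.149) = 0.5905 + 0.0000 = 0.5905.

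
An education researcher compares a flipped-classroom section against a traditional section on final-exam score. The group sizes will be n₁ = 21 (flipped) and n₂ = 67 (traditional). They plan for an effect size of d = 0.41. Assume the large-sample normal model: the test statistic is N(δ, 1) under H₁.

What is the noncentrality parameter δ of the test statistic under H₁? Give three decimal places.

The noncentrality parameter scales effect size by the design's sample-size factor: δ = d / √(1/n₁ + 1/n₂) = 0.41 / √(1/21 + 1/67) = 1.6394

δ ≈ 1.639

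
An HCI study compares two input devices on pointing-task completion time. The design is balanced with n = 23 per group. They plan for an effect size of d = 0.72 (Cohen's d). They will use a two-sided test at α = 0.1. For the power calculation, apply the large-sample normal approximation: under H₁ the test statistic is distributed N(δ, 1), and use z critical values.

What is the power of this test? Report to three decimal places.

Noncentrality parameter: δ = d·√(n/2) = 0.72 × √(23/2) = 2.4416
Two-sided α = 0.1 → critical value z_{0.05} = 1.645.
Power = Φ(δ − 1.645) + Φ(−δ − 1.645) = Φ(0.797) + Φ(-4.086) = 0.7872 + 0.0000 = 0.7872.

Power ≈ 0.787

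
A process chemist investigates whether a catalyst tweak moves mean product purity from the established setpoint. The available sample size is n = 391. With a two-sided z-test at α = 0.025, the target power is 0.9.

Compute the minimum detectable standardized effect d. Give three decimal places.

Required noncentrality: δ = z_{0.0125} + z_{0.10} = 2.241 + 1.282 = 3.523.
(The second rejection-region term Φ(−δ − z_{α/2}) is negligible and dropped.)
δ = d·√n ⇒ d = δ/√n = 3.523/√391 = 0.1782.

d ≈ 0.178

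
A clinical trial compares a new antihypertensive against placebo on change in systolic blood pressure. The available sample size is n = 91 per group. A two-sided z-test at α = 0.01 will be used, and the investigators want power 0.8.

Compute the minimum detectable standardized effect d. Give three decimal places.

d ≈ 0.507

Need Φ(δ − 2.576) = 0.8, so δ = 2.576 + 0.842 = 3.417.
(The second rejection-region term Φ(−δ − z_{α/2}) is negligible and dropped.)
δ = d·√(n/2) ⇒ d = δ/√(n/2) = 3.417/√(91/2) = 0.5066.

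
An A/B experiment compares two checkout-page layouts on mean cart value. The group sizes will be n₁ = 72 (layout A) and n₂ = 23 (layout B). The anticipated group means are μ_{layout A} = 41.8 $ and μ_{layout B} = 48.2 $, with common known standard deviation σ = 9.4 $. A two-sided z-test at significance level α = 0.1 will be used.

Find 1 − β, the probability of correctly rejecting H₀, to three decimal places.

Power ≈ 0.885

Standardized effect: d = |μ_{layout A} − μ_{layout B}| / σ = |41.8 − 48.2| / 9.4 = 0.6809
Noncentrality parameter: δ = d / √(1/n₁ + 1/n₂) = 0.6809 / √(1/72 + 1/23) = 2.8426
Two-sided α = 0.1 → critical value z_{0.05} = 1.645.
Power = Φ(δ − 1.645) + Φ(−δ − 1.645) = Φ(1.198) + Φ(-4.487) = 0.8845 + 0.0000 = 0.8845.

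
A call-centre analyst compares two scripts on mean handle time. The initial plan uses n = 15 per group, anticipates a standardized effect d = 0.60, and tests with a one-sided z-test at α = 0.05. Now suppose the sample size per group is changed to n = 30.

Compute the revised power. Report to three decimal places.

Power ≈ 0.751

With n = 30 per group: δ = d·√(n/2) = 0.60 × √(30/2) = 2.3238. Critical value z_{0.05} = 1.645.
Revised power = Φ(δ − 1.645) = Φ(0.679) = 0.7514.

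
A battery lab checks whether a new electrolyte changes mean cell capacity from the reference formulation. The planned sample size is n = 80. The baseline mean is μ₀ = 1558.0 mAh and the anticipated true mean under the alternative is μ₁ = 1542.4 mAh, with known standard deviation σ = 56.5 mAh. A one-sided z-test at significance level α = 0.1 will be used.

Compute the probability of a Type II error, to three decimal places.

β ≈ 0.117

Standardized effect: d = |μ₁ − μ₀| / σ = |1542.4 − 1558.0| / 56.5 = 0.2761
Noncentrality parameter: δ = d·√n = 0.2761 × √80 = 2.4696
Critical value for a one-sided test at α = 0.1: z_α = 1.282.
Power = P(Z > 1.282 − δ) = Φ(1.188) = 0.8826.
Type II error: β = 1 − power = 1 − 0.8826 = 0.1174.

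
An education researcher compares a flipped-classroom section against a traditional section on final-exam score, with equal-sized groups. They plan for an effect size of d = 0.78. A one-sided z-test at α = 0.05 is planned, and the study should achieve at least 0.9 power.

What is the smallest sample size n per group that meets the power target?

n = 29 per group

For power 0.9 need Φ(δ − z_{0.05}) = 0.9, so δ = z_{0.05} + z_{0.10} = 1.645 + 1.282 = 2.926.
δ = d·√(n/2) ⇒ n = 2(δ/d)² = 2 × (2.926 / 0.78)² = 28.15.
Rounding up, n = 29 per group.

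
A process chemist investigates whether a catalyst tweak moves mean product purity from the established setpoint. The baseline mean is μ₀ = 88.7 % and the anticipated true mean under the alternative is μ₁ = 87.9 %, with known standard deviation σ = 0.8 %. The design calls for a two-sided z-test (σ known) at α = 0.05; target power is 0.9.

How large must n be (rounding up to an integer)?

Standardized effect: d = |μ₁ − μ₀| / σ = |87.9 − 88.7| / 0.8 = 1.0000
Set Φ(δ − 1.960) = 0.9; then δ − 1.960 = Φ⁻¹(0.9) = 1.282, giving δ = 3.242.
(Ignoring the negligible lower-tail rejection probability gives the usual closed-form inversion.)
δ = d·√n ⇒ n = (δ/d)² = (3.242 / 1.0000)² = 10.51.
Round up to the next whole unit.

n = 11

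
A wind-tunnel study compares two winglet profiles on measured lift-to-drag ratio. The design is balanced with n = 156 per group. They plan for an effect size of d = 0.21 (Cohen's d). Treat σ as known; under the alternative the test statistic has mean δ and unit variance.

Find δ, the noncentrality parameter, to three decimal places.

δ = d·√(n/2) = 0.21 × √(156/2) = 1.8547

δ ≈ 1.855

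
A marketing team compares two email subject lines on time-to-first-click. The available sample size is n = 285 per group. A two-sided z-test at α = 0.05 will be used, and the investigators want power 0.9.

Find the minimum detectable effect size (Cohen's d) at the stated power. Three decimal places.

Need Φ(δ − 1.960) = 0.9, so δ = 1.960 + 1.282 = 3.242.
(The second rejection-region term Φ(−δ − z_{α/2}) is negligible and dropped.)
δ = d·√(n/2) ⇒ d = δ/√(n/2) = 3.242/√(285/2) = 0.2715.

d ≈ 0.272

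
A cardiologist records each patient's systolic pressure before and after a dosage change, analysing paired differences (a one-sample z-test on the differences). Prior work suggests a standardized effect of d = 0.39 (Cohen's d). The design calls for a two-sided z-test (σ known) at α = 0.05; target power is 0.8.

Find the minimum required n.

n = 52

For power 0.8 need Φ(δ − z_{0.025}) = 0.8, so δ = z_{0.025} + z_{0.20} = 1.960 + 0.842 = 2.802.
(Ignoring the negligible lower-tail rejection probability gives the usual closed-form inversion.)
δ = d·√n ⇒ n = (δ/d)² = (2.802 / 0.39)² = 51.60.
Rounding up, n = 52.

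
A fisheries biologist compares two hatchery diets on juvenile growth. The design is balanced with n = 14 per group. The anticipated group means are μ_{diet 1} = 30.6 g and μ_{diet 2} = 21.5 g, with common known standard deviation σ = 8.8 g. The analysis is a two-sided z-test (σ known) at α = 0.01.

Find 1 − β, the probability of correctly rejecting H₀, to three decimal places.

Power ≈ 0.564

Standardized effect: d = |μ_{diet 1} − μ_{diet 2}| / σ = |30.6 − 21.5| / 8.8 = 1.0341
Noncentrality parameter: δ = d·√(n/2) = 1.0341 × √(14/2) = 2.7359
Critical value for a two-sided test at α = 0.01: z_{α/2} = 2.576.
Power = Φ(δ − 2.576) + Φ(−δ − 2.576) = Φ(0.160) + Φ(-5.312) = 0.5636 + 0.0000 = 0.5636.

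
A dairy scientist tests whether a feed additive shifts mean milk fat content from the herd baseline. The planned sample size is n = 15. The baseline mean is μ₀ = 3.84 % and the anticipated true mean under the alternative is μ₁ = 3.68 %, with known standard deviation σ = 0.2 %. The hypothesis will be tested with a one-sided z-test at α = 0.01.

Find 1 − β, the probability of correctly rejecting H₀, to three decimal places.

Power ≈ 0.780

Standardized effect: d = |μ₁ − μ₀| / σ = |3.68 − 3.84| / 0.2 = 0.8000
Noncentrality parameter: δ = d·√n = 0.8000 × √15 = 3.0984
One-sided α = 0.01 → critical value z_{0.01} = 2.326.
Power = P(Z > 2.326 − δ) = Φ(0.772) = 0.7800.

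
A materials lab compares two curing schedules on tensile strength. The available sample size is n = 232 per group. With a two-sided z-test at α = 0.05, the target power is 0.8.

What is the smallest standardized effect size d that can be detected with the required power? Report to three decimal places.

d ≈ 0.260

Required noncentrality: δ = z_{0.025} + z_{0.20} = 1.960 + 0.842 = 2.802.
(The second rejection-region term Φ(−δ − z_{α/2}) is negligible and dropped.)
δ = d·√(n/2) ⇒ d = δ/√(n/2) = 2.802/√(232/2) = 0.2601.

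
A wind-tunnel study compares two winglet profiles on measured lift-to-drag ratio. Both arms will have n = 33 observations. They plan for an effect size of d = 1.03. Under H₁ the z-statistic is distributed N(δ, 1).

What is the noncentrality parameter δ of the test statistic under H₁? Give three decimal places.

δ ≈ 4.184

δ = d·√(n/2) = 1.03 × √(33/2) = 4.1839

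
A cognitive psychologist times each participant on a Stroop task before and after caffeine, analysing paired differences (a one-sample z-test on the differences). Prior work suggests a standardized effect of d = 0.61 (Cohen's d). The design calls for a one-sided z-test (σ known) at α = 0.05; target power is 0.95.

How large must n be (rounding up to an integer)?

Set Φ(δ − 1.645) = 0.95; then δ − 1.645 = Φ⁻¹(0.95) = 1.645, giving δ = 3.290.
δ = d·√n ⇒ n = (δ/d)² = (3.290 / 0.61)² = 29.08.
Rounding up, n = 30.

n = 30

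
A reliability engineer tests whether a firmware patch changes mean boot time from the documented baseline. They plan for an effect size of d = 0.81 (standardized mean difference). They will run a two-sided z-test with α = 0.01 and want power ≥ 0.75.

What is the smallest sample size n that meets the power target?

n = 17

For power 0.75 need Φ(δ − z_{0.005}) = 0.75, so δ = z_{0.005} + z_{0.25} = 2.576 + 0.674 = 3.250.
(The Φ(−δ − z_{α/2}) term is vanishingly small for δ > 0 and is dropped in the standard sample-size formula.)
δ = d·√n ⇒ n = (δ/d)² = (3.250 / 0.81)² = 16.10.
Rounding up, n = 17.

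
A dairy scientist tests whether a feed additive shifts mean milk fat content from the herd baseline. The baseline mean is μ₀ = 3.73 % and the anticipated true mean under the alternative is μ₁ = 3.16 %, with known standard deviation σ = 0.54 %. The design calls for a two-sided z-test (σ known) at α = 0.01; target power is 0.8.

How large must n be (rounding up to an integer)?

n = 11

Standardized effect: d = |μ₁ − μ₀| / σ = |3.16 − 3.73| / 0.54 = 1.0556
Set Φ(δ − 2.576) = 0.8; then δ − 2.576 = Φ⁻¹(0.8) = 0.842, giving δ = 3.417.
(The Φ(−δ − z_{α/2}) term is vanishingly small for δ > 0 and is dropped in the standard sample-size formula.)
δ = d·√n ⇒ n = (δ/d)² = (3.417 / 1.0556)² = 10.48.
Round up to the next whole unit.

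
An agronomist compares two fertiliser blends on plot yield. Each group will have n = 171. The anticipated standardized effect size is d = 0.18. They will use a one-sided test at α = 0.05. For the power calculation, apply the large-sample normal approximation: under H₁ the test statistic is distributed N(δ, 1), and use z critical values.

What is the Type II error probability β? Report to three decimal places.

Noncentrality parameter: λ = d·√(n/2) = 0.18 × √(171/2) = 1.6644
Critical value for a one-sided test at α = 0.05: z_α = 1.645.
Power = Φ(λ − 1.645) = Φ(0.020) = 0.5078.
Type II error: β = 1 − power = 1 − 0.5078 = 0.4922.

β ≈ 0.492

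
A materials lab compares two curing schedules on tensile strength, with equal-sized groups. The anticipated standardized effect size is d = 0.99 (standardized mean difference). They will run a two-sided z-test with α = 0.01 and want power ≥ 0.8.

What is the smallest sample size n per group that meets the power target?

Set Φ(δ − 2.576) = 0.8; then δ − 2.576 = Φ⁻¹(0.8) = 0.842, giving δ = 3.417.
(Ignoring the negligible lower-tail rejection probability gives the usual closed-form inversion.)
δ = d·√(n/2) ⇒ n = 2(δ/d)² = 2 × (3.417 / 0.99)² = 23.83.
Round up to the next whole unit.

n = 24 per group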